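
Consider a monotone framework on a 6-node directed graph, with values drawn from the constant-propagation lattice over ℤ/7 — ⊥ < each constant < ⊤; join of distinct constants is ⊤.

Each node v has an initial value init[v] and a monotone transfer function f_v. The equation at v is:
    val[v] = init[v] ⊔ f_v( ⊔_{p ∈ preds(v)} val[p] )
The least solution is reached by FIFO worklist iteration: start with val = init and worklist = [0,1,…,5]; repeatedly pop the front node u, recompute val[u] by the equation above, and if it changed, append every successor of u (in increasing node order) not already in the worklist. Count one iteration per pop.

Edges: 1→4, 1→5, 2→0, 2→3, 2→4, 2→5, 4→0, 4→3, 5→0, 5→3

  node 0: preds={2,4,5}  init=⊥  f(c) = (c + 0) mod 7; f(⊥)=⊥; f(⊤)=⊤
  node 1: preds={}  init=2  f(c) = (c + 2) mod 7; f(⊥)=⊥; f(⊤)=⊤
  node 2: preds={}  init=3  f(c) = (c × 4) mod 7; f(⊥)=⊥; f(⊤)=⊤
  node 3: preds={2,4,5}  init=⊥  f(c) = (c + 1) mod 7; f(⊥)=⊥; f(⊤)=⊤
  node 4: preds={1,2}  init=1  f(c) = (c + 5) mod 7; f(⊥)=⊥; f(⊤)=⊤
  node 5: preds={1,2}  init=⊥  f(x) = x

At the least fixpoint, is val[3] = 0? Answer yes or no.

no

Trace (8 dequeues):
  [1] u=0 | in ⊤ | out ⊤ | prev ⊥ | push {}
  [2] u=1 | in ⊥ | out 2 | ==
  [3] u=2 | in ⊥ | out 3 | ==
  [4] u=3 | in ⊤ | out ⊤ | prev ⊥ | push {}
  [5] u=4 | in ⊤ | out ⊤ | prev 1 | push {0,3}
  [6] u=5 | in ⊤ | out ⊤ | prev ⊥ | push {}
  [7] u=0 | in ⊤ | out ⊤ | ==
  [8] u=3 | in ⊤ | out ⊤ | ==

Converged values:
  [0] ⊤
  [1] 2
  [2] 3
  [3] ⊤
  [4] ⊤
  [5] ⊤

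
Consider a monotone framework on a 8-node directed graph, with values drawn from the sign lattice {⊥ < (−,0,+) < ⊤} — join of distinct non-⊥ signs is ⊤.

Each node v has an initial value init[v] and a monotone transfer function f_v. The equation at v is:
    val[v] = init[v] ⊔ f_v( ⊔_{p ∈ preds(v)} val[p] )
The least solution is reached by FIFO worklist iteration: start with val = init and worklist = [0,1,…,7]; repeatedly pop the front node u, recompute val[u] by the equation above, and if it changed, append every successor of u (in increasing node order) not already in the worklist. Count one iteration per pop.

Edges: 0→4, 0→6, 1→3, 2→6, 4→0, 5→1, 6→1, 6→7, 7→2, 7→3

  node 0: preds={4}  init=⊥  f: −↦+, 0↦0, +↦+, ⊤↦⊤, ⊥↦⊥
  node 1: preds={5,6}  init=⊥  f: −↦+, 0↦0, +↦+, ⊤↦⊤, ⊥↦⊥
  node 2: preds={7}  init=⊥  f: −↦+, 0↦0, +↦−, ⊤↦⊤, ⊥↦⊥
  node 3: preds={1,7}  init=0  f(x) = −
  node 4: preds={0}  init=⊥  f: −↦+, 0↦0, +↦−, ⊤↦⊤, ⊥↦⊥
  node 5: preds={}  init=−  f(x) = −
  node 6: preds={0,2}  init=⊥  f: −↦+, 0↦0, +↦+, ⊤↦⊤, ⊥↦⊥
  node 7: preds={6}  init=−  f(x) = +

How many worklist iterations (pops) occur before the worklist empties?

14

Iteration log — 14 steps:
  step 1. node 0  ⊔preds=⊥  new=⊥  stable
  step 2. node 1  ⊔preds=−  new=+  old=⊥  +wl: 
  step 3. node 2  ⊔preds=−  new=+  old=⊥  +wl: 
  step 4. node 3  ⊔preds=⊤  new=⊤  old=0  +wl: 
  step 5. node 4  ⊔preds=⊥  new=⊥  stable
  step 6. node 5  ⊔preds=⊥  new=−  stable
  step 7. node 6  ⊔preds=+  new=+  old=⊥  +wl: 1
  step 8. node 7  ⊔preds=+  new=⊤  old=−  +wl: 2,3
  step 9. node 1  ⊔preds=⊤  new=⊤  old=+  +wl: 
  step 10. node 2  ⊔preds=⊤  new=⊤  old=+  +wl: 6
  step 11. node 3  ⊔preds=⊤  new=⊤  stable
  step 12. node 6  ⊔preds=⊤  new=⊤  old=+  +wl: 1,7
  step 13. node 1  ⊔preds=⊤  new=⊤  stable
  step 14. node 7  ⊔preds=⊤  new=⊤  stable

Least fixpoint reached:
  node 0: ⊥
  node 1: ⊤
  node 2: ⊤
  node 3: ⊤
  node 4: ⊥
  node 5: −
  node 6: ⊤
  node 7: ⊤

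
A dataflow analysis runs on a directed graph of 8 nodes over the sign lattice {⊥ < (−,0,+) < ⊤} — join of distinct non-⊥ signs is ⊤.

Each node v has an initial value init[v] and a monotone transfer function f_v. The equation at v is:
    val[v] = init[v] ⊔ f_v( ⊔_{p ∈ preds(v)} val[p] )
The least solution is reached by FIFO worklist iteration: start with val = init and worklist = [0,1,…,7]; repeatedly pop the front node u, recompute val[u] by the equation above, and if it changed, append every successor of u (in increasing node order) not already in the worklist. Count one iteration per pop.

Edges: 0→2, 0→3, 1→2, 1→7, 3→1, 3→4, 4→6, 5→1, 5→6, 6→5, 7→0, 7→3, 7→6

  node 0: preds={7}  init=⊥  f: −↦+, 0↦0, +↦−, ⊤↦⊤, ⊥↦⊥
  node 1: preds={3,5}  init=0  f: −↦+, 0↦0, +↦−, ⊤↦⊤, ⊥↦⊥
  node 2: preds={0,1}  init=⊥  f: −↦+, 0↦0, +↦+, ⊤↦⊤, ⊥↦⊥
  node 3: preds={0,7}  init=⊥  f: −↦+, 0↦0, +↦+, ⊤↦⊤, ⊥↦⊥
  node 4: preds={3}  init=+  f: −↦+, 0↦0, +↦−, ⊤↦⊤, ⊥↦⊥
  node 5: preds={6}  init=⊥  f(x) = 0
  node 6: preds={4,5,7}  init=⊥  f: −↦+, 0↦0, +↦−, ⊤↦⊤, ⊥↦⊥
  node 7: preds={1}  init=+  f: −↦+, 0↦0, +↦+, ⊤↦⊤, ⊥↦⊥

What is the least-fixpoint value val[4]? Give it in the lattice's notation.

⊤

Worklist (15 pops):
  #1 pop 0: in=+ → − (was ⊥); enqueue []
  #2 pop 1: in=⊥ → 0 (no change)
  #3 pop 2: in=⊤ → ⊤ (was ⊥); enqueue []
  #4 pop 3: in=⊤ → ⊤ (was ⊥); enqueue [1]
  #5 pop 4: in=⊤ → ⊤ (was +); enqueue []
  #6 pop 5: in=⊥ → 0 (was ⊥); enqueue []
  #7 pop 6: in=⊤ → ⊤ (was ⊥); enqueue [5]
  #8 pop 7: in=0 → ⊤ (was +); enqueue [0,3,6]
  #9 pop 1: in=⊤ → ⊤ (was 0); enqueue [2,7]
  #10 pop 5: in=⊤ → 0 (no change)
  #11 pop 0: in=⊤ → ⊤ (was −); enqueue []
  #12 pop 3: in=⊤ → ⊤ (no change)
  #13 pop 6: in=⊤ → ⊤ (no change)
  #14 pop 2: in=⊤ → ⊤ (no change)
  #15 pop 7: in=⊤ → ⊤ (no change)

Fixpoint:
  val[0] = ⊤
  val[1] = ⊤
  val[2] = ⊤
  val[3] = ⊤
  val[4] = ⊤
  val[5] = 0
  val[6] = ⊤
  val[7] = ⊤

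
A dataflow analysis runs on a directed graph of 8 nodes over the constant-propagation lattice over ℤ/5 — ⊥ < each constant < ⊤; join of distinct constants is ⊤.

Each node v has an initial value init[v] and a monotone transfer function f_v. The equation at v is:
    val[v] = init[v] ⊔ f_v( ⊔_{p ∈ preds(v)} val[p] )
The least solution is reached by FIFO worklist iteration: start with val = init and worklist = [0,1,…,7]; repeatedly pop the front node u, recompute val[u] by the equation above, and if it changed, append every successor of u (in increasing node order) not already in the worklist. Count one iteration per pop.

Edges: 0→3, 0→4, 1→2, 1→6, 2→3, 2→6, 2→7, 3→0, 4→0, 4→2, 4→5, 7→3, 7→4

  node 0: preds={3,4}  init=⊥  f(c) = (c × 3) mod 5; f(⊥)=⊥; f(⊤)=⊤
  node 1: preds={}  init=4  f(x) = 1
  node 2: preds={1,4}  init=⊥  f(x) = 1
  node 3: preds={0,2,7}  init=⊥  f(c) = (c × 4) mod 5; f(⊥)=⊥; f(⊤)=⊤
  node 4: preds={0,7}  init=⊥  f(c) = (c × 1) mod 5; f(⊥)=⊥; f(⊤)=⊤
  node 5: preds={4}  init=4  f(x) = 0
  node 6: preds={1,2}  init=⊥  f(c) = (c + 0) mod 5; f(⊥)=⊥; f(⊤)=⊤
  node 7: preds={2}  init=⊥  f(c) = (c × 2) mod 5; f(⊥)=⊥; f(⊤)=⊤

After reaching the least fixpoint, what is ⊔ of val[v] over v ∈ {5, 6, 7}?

Iteration log — 19 steps:
  step 1. node 0  ⊔preds=⊥  new=⊥  stable
  step 2. node 1  ⊔preds=⊥  new=⊤  old=4  +wl: 
  step 3. node 2  ⊔preds=⊤  new=1  old=⊥  +wl: 
  step 4. node 3  ⊔preds=1  new=4  old=⊥  +wl: 0
  step 5. node 4  ⊔preds=⊥  new=⊥  stable
  step 6. node 5  ⊔preds=⊥  new=⊤  old=4  +wl: 
  step 7. node 6  ⊔preds=⊤  new=⊤  old=⊥  +wl: 
  step 8. node 7  ⊔preds=1  new=2  old=⊥  +wl: 3,4
  step 9. node 0  ⊔preds=4  new=2  old=⊥  +wl: 
  step 10. node 3  ⊔preds=⊤  new=⊤  old=4  +wl: 0
  step 11. node 4  ⊔preds=2  new=2  old=⊥  +wl: 2,5
  step 12. node 0  ⊔preds=⊤  new=⊤  old=2  +wl: 3,4
  step 13. node 2  ⊔preds=⊤  new=1  stable
  step 14. node 5  ⊔preds=2  new=⊤  stable
  step 15. node 3  ⊔preds=⊤  new=⊤  stable
  step 16. node 4  ⊔preds=⊤  new=⊤  old=2  +wl: 0,2,5
  step 17. node 0  ⊔preds=⊤  new=⊤  stable
  step 18. node 2  ⊔preds=⊤  new=1  stable
  step 19. node 5  ⊔preds=⊤  new=⊤  stable

Least fixpoint reached:
  node 0: ⊤
  node 1: ⊤
  node 2: 1
  node 3: ⊤
  node 4: ⊤
  node 5: ⊤
  node 6: ⊤
  node 7: 2

⊤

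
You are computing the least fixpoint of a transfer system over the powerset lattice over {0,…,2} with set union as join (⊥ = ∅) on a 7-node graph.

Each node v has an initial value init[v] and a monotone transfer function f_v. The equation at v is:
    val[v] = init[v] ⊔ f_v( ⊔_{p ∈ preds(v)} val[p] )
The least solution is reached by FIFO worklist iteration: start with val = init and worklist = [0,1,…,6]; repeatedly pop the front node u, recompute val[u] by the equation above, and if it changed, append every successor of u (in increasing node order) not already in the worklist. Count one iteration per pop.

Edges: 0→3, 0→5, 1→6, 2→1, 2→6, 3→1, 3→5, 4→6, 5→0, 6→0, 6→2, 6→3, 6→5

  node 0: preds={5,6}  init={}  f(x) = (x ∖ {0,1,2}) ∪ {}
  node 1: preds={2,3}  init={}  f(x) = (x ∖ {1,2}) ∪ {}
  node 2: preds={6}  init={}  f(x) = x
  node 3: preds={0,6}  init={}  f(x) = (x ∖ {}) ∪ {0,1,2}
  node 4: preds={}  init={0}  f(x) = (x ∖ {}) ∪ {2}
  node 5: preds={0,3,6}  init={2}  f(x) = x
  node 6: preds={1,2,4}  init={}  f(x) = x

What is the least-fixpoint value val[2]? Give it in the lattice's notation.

Trace (14 dequeues):
  [1] u=0 | in {2} | out {} | ==
  [2] u=1 | in {} | out {} | ==
  [3] u=2 | in {} | out {} | ==
  [4] u=3 | in {} | out {0,1,2} | prev {} | push {1}
  [5] u=4 | in {} | out {0,2} | prev {0} | push {}
  [6] u=5 | in {0,1,2} | out {0,1,2} | prev {2} | push {0}
  [7] u=6 | in {0,2} | out {0,2} | prev {} | push {2,3,5}
  [8] u=1 | in {0,1,2} | out {0} | prev {} | push {6}
  [9] u=0 | in {0,1,2} | out {} | ==
  [10] u=2 | in {0,2} | out {0,2} | prev {} | push {1}
  [11] u=3 | in {0,2} | out {0,1,2} | ==
  [12] u=5 | in {0,1,2} | out {0,1,2} | ==
  [13] u=6 | in {0,2} | out {0,2} | ==
  [14] u=1 | in {0,1,2} | out {0} | ==

Converged values:
  [0] {}
  [1] {0}
  [2] {0,2}
  [3] {0,1,2}
  [4] {0,2}
  [5] {0,1,2}
  [6] {0,2}

{0,2}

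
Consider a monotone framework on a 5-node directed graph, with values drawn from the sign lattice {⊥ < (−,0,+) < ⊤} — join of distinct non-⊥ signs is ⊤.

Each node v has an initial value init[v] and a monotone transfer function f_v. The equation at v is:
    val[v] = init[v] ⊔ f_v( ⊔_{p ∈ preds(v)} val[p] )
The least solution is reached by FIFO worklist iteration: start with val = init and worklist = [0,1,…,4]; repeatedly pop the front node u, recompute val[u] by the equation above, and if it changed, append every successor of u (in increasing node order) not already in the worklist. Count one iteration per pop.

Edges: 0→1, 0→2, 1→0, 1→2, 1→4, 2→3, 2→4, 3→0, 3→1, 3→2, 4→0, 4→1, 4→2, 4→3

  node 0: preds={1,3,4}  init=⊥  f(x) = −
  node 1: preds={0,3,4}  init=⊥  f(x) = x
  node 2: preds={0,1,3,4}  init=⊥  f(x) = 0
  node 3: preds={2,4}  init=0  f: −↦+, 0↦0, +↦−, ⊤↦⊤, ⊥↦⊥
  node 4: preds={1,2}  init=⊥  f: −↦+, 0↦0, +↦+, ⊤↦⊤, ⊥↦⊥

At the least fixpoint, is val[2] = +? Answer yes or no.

Trace (12 dequeues):
  [1] u=0 | in 0 | out − | prev ⊥ | push {}
  [2] u=1 | in ⊤ | out ⊤ | prev ⊥ | push {0}
  [3] u=2 | in ⊤ | out 0 | prev ⊥ | push {}
  [4] u=3 | in 0 | out 0 | ==
  [5] u=4 | in ⊤ | out ⊤ | prev ⊥ | push {1,2,3}
  [6] u=0 | in ⊤ | out − | ==
  [7] u=1 | in ⊤ | out ⊤ | ==
  [8] u=2 | in ⊤ | out 0 | ==
  [9] u=3 | in ⊤ | out ⊤ | prev 0 | push {0,1,2}
  [10] u=0 | in ⊤ | out − | ==
  [11] u=1 | in ⊤ | out ⊤ | ==
  [12] u=2 | in ⊤ | out 0 | ==

Converged values:
  [0] −
  [1] ⊤
  [2] 0
  [3] ⊤
  [4] ⊤

no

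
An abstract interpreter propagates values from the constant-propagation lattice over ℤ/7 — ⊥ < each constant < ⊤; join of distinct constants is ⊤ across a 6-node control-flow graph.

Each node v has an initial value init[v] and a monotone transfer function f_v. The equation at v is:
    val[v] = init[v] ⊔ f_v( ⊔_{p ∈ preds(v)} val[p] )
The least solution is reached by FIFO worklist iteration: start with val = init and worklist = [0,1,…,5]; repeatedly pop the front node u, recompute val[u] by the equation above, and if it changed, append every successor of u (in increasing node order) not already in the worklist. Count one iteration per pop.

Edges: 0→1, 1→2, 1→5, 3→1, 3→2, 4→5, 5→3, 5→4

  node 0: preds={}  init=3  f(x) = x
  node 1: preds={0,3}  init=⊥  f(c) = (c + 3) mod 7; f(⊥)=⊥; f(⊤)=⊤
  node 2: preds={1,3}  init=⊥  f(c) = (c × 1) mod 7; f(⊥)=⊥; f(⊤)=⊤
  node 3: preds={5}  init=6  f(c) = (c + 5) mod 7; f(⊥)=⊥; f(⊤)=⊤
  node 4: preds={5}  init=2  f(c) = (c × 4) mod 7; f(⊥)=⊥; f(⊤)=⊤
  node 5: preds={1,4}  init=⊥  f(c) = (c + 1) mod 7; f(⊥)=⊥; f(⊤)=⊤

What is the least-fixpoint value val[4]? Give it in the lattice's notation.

Trace (11 dequeues):
  [1] u=0 | in ⊥ | out 3 | ==
  [2] u=1 | in ⊤ | out ⊤ | prev ⊥ | push {}
  [3] u=2 | in ⊤ | out ⊤ | prev ⊥ | push {}
  [4] u=3 | in ⊥ | out 6 | ==
  [5] u=4 | in ⊥ | out 2 | ==
  [6] u=5 | in ⊤ | out ⊤ | prev ⊥ | push {3,4}
  [7] u=3 | in ⊤ | out ⊤ | prev 6 | push {1,2}
  [8] u=4 | in ⊤ | out ⊤ | prev 2 | push {5}
  [9] u=1 | in ⊤ | out ⊤ | ==
  [10] u=2 | in ⊤ | out ⊤ | ==
  [11] u=5 | in ⊤ | out ⊤ | ==

Converged values:
  [0] 3
  [1] ⊤
  [2] ⊤
  [3] ⊤
  [4] ⊤
  [5] ⊤

⊤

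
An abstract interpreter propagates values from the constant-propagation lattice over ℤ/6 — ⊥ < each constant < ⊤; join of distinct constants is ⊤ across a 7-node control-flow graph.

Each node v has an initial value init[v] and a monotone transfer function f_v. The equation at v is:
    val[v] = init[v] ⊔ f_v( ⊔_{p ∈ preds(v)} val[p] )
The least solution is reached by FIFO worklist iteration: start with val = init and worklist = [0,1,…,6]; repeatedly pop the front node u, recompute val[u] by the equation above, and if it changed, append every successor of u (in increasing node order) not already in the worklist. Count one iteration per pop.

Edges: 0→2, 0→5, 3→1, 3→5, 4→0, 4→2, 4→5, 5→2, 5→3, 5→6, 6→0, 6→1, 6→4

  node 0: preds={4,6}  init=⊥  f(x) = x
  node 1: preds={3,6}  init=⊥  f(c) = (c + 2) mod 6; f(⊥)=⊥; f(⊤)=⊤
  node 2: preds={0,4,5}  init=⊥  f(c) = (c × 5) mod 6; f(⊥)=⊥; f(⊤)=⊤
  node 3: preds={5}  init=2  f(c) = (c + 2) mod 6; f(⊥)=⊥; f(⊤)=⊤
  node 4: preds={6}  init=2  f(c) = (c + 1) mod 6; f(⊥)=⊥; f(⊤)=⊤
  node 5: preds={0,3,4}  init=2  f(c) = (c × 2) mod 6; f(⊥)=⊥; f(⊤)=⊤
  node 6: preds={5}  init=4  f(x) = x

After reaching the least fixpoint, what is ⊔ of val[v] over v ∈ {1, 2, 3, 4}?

⊤

Iteration log — 12 steps:
  step 1. node 0  ⊔preds=⊤  new=⊤  old=⊥  +wl: 
  step 2. node 1  ⊔preds=⊤  new=⊤  old=⊥  +wl: 
  step 3. node 2  ⊔preds=⊤  new=⊤  old=⊥  +wl: 
  step 4. node 3  ⊔preds=2  new=⊤  old=2  +wl: 1
  step 5. node 4  ⊔preds=4  new=⊤  old=2  +wl: 0,2
  step 6. node 5  ⊔preds=⊤  new=⊤  old=2  +wl: 3
  step 7. node 6  ⊔preds=⊤  new=⊤  old=4  +wl: 4
  step 8. node 1  ⊔preds=⊤  new=⊤  stable
  step 9. node 0  ⊔preds=⊤  new=⊤  stable
  step 10. node 2  ⊔preds=⊤  new=⊤  stable
  step 11. node 3  ⊔preds=⊤  new=⊤  stable
  step 12. node 4  ⊔preds=⊤  new=⊤  stable

Least fixpoint reached:
  node 0: ⊤
  node 1: ⊤
  node 2: ⊤
  node 3: ⊤
  node 4: ⊤
  node 5: ⊤
  node 6: ⊤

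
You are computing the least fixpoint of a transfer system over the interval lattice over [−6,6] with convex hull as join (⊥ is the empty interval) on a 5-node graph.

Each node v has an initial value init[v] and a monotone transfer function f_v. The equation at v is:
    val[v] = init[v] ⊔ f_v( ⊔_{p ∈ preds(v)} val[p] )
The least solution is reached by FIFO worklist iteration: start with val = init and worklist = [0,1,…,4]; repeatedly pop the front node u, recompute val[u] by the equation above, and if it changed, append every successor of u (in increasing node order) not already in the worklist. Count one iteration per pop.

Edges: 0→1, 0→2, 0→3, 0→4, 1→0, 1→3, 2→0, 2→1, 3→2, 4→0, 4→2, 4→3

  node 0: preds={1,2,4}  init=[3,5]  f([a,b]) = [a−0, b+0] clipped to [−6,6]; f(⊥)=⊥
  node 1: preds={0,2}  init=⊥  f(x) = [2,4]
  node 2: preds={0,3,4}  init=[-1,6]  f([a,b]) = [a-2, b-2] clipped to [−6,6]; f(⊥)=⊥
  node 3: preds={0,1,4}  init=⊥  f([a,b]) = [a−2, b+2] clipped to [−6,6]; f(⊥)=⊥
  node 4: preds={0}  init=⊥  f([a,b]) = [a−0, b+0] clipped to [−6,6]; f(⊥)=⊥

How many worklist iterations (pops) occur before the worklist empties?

Worklist (23 pops):
  #1 pop 0: in=[-1,6] → [-1,6] (was [3,5]); enqueue []
  #2 pop 1: in=[-1,6] → [2,4] (was ⊥); enqueue [0]
  #3 pop 2: in=[-1,6] → [-3,6] (was [-1,6]); enqueue [1]
  #4 pop 3: in=[-1,6] → [-3,6] (was ⊥); enqueue [2]
  #5 pop 4: in=[-1,6] → [-1,6] (was ⊥); enqueue [3]
  #6 pop 0: in=[-3,6] → [-3,6] (was [-1,6]); enqueue [4]
  #7 pop 1: in=[-3,6] → [2,4] (no change)
  #8 pop 2: in=[-3,6] → [-5,6] (was [-3,6]); enqueue [0,1]
  #9 pop 3: in=[-3,6] → [-5,6] (was [-3,6]); enqueue [2]
  #10 pop 4: in=[-3,6] → [-3,6] (was [-1,6]); enqueue [3]
  #11 pop 0: in=[-5,6] → [-5,6] (was [-3,6]); enqueue [4]
  #12 pop 1: in=[-5,6] → [2,4] (no change)
  #13 pop 2: in=[-5,6] → [-6,6] (was [-5,6]); enqueue [0,1]
  #14 pop 3: in=[-5,6] → [-6,6] (was [-5,6]); enqueue [2]
  #15 pop 4: in=[-5,6] → [-5,6] (was [-3,6]); enqueue [3]
  #16 pop 0: in=[-6,6] → [-6,6] (was [-5,6]); enqueue [4]
  #17 pop 1: in=[-6,6] → [2,4] (no change)
  #18 pop 2: in=[-6,6] → [-6,6] (no change)
  #19 pop 3: in=[-6,6] → [-6,6] (no change)
  #20 pop 4: in=[-6,6] → [-6,6] (was [-5,6]); enqueue [0,2,3]
  #21 pop 0: in=[-6,6] → [-6,6] (no change)
  #22 pop 2: in=[-6,6] → [-6,6] (no change)
  #23 pop 3: in=[-6,6] → [-6,6] (no change)

Fixpoint:
  val[0] = [-6,6]
  val[1] = [2,4]
  val[2] = [-6,6]
  val[3] = [-6,6]
  val[4] = [-6,6]

23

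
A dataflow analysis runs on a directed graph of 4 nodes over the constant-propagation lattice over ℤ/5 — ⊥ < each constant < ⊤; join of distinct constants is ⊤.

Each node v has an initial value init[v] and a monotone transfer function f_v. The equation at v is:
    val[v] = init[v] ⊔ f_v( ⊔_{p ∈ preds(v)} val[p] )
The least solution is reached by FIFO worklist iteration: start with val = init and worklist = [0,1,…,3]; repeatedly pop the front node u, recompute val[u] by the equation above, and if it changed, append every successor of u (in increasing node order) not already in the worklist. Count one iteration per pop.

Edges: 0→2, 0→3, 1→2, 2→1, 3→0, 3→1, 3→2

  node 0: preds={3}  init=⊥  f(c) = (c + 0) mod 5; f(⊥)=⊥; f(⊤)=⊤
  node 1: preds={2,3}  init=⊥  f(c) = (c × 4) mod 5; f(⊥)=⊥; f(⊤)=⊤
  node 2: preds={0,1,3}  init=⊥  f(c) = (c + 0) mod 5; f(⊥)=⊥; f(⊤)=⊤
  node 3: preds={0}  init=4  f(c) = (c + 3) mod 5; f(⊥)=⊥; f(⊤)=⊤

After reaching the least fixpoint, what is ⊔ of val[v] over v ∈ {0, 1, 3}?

⊤

Worklist (8 pops):
  #1 pop 0: in=4 → 4 (was ⊥); enqueue []
  #2 pop 1: in=4 → 1 (was ⊥); enqueue []
  #3 pop 2: in=⊤ → ⊤ (was ⊥); enqueue [1]
  #4 pop 3: in=4 → ⊤ (was 4); enqueue [0,2]
  #5 pop 1: in=⊤ → ⊤ (was 1); enqueue []
  #6 pop 0: in=⊤ → ⊤ (was 4); enqueue [3]
  #7 pop 2: in=⊤ → ⊤ (no change)
  #8 pop 3: in=⊤ → ⊤ (no change)

Fixpoint:
  val[0] = ⊤
  val[1] = ⊤
  val[2] = ⊤
  val[3] = ⊤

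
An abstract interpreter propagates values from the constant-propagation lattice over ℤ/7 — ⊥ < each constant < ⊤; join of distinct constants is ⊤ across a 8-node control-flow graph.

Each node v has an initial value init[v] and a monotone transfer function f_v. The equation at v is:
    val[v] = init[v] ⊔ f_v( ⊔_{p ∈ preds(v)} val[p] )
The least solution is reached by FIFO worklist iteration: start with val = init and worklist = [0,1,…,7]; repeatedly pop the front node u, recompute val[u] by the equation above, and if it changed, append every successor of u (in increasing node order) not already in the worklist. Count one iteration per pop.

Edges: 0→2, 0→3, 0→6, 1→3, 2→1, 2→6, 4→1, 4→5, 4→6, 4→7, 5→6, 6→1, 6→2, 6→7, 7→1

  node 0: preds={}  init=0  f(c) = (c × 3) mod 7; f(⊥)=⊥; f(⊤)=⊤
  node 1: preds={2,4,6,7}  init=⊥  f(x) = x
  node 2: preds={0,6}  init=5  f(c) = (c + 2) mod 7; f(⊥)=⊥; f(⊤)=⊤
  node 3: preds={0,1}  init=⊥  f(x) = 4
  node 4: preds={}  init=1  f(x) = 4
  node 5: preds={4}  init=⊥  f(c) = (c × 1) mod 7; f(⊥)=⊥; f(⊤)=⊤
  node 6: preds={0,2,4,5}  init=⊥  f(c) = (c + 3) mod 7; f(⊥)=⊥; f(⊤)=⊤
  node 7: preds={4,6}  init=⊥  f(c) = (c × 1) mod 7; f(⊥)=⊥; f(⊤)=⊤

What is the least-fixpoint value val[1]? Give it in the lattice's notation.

Iteration log — 10 steps:
  step 1. node 0  ⊔preds=⊥  new=0  stable
  step 2. node 1  ⊔preds=⊤  new=⊤  old=⊥  +wl: 
  step 3. node 2  ⊔preds=0  new=⊤  old=5  +wl: 1
  step 4. node 3  ⊔preds=⊤  new=4  old=⊥  +wl: 
  step 5. node 4  ⊔preds=⊥  new=⊤  old=1  +wl: 
  step 6. node 5  ⊔preds=⊤  new=⊤  old=⊥  +wl: 
  step 7. node 6  ⊔preds=⊤  new=⊤  old=⊥  +wl: 2
  step 8. node 7  ⊔preds=⊤  new=⊤  old=⊥  +wl: 
  step 9. node 1  ⊔preds=⊤  new=⊤  stable
  step 10. node 2  ⊔preds=⊤  new=⊤  stable

Least fixpoint reached:
  node 0: 0
  node 1: ⊤
  node 2: ⊤
  node 3: 4
  node 4: ⊤
  node 5: ⊤
  node 6: ⊤
  node 7: ⊤

⊤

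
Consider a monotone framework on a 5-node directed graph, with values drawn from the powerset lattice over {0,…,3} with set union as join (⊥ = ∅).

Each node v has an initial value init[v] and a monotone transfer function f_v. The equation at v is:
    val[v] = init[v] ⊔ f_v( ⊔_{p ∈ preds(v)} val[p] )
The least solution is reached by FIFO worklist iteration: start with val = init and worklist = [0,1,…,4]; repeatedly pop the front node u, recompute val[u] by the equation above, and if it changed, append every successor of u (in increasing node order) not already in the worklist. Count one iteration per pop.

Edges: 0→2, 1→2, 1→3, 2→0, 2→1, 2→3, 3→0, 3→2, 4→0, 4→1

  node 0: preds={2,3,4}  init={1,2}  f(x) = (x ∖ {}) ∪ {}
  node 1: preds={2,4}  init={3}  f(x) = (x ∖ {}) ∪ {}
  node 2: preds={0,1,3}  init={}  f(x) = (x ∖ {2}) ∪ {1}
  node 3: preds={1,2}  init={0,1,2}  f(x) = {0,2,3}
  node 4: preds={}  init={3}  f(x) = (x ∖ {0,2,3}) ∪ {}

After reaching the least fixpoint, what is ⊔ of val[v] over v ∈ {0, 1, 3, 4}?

{0,1,2,3}

Trace (9 dequeues):
  [1] u=0 | in {0,1,2,3} | out {0,1,2,3} | prev {1,2} | push {}
  [2] u=1 | in {3} | out {3} | ==
  [3] u=2 | in {0,1,2,3} | out {0,1,3} | prev {} | push {0,1}
  [4] u=3 | in {0,1,3} | out {0,1,2,3} | prev {0,1,2} | push {2}
  [5] u=4 | in {} | out {3} | ==
  [6] u=0 | in {0,1,2,3} | out {0,1,2,3} | ==
  [7] u=1 | in {0,1,3} | out {0,1,3} | prev {3} | push {3}
  [8] u=2 | in {0,1,2,3} | out {0,1,3} | ==
  [9] u=3 | in {0,1,3} | out {0,1,2,3} | ==

Converged values:
  [0] {0,1,2,3}
  [1] {0,1,3}
  [2] {0,1,3}
  [3] {0,1,2,3}
  [4] {3}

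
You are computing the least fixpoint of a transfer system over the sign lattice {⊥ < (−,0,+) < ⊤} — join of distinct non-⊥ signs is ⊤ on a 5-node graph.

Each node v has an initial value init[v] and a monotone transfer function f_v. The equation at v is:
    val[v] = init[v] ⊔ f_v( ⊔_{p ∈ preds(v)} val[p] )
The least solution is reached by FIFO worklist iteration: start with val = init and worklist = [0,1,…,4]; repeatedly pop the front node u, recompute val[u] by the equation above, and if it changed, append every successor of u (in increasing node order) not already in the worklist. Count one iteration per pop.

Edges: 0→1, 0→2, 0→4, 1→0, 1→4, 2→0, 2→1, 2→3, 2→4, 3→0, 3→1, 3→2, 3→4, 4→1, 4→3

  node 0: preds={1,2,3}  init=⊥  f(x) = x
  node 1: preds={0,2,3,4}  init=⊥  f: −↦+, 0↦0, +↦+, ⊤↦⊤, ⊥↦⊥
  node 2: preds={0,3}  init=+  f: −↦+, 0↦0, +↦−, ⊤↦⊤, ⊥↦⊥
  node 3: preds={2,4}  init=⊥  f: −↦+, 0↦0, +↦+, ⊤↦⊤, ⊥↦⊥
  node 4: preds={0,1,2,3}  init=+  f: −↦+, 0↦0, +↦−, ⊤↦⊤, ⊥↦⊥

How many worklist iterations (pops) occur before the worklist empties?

Worklist (11 pops):
  #1 pop 0: in=+ → + (was ⊥); enqueue []
  #2 pop 1: in=+ → + (was ⊥); enqueue [0]
  #3 pop 2: in=+ → ⊤ (was +); enqueue [1]
  #4 pop 3: in=⊤ → ⊤ (was ⊥); enqueue [2]
  #5 pop 4: in=⊤ → ⊤ (was +); enqueue [3]
  #6 pop 0: in=⊤ → ⊤ (was +); enqueue [4]
  #7 pop 1: in=⊤ → ⊤ (was +); enqueue [0]
  #8 pop 2: in=⊤ → ⊤ (no change)
  #9 pop 3: in=⊤ → ⊤ (no change)
  #10 pop 4: in=⊤ → ⊤ (no change)
  #11 pop 0: in=⊤ → ⊤ (no change)

Fixpoint:
  val[0] = ⊤
  val[1] = ⊤
  val[2] = ⊤
  val[3] = ⊤
  val[4] = ⊤

11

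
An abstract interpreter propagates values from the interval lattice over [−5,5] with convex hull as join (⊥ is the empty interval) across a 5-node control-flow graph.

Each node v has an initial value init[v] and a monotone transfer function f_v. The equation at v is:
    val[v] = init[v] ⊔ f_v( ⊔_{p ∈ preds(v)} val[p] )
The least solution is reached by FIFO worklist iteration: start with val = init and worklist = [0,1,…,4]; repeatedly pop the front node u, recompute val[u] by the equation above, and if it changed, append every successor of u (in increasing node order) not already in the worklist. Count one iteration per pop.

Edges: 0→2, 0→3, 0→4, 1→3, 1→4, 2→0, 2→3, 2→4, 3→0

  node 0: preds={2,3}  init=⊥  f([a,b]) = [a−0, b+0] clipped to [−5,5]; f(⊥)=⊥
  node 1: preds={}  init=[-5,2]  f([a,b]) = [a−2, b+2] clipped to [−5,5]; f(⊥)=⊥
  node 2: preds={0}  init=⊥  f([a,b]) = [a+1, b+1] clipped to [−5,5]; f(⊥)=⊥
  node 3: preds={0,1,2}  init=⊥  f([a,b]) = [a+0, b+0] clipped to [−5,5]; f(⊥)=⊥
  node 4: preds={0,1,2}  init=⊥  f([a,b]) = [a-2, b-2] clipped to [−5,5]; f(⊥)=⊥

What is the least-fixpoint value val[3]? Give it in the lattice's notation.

Trace (21 dequeues):
  [1] u=0 | in ⊥ | out ⊥ | ==
  [2] u=1 | in ⊥ | out [-5,2] | ==
  [3] u=2 | in ⊥ | out ⊥ | ==
  [4] u=3 | in [-5,2] | out [-5,2] | prev ⊥ | push {0}
  [5] u=4 | in [-5,2] | out [-5,0] | prev ⊥ | push {}
  [6] u=0 | in [-5,2] | out [-5,2] | prev ⊥ | push {2,3,4}
  [7] u=2 | in [-5,2] | out [-4,3] | prev ⊥ | push {0}
  [8] u=3 | in [-5,3] | out [-5,3] | prev [-5,2] | push {}
  [9] u=4 | in [-5,3] | out [-5,1] | prev [-5,0] | push {}
  [10] u=0 | in [-5,3] | out [-5,3] | prev [-5,2] | push {2,3,4}
  [11] u=2 | in [-5,3] | out [-4,4] | prev [-4,3] | push {0}
  [12] u=3 | in [-5,4] | out [-5,4] | prev [-5,3] | push {}
  [13] u=4 | in [-5,4] | out [-5,2] | prev [-5,1] | push {}
  [14] u=0 | in [-5,4] | out [-5,4] | prev [-5,3] | push {2,3,4}
  [15] u=2 | in [-5,4] | out [-4,5] | prev [-4,4] | push {0}
  [16] u=3 | in [-5,5] | out [-5,5] | prev [-5,4] | push {}
  [17] u=4 | in [-5,5] | out [-5,3] | prev [-5,2] | push {}
  [18] u=0 | in [-5,5] | out [-5,5] | prev [-5,4] | push {2,3,4}
  [19] u=2 | in [-5,5] | out [-4,5] | ==
  [20] u=3 | in [-5,5] | out [-5,5] | ==
  [21] u=4 | in [-5,5] | out [-5,3] | ==

Converged values:
  [0] [-5,5]
  [1] [-5,2]
  [2] [-4,5]
  [3] [-5,5]
  [4] [-5,3]

[-5,5]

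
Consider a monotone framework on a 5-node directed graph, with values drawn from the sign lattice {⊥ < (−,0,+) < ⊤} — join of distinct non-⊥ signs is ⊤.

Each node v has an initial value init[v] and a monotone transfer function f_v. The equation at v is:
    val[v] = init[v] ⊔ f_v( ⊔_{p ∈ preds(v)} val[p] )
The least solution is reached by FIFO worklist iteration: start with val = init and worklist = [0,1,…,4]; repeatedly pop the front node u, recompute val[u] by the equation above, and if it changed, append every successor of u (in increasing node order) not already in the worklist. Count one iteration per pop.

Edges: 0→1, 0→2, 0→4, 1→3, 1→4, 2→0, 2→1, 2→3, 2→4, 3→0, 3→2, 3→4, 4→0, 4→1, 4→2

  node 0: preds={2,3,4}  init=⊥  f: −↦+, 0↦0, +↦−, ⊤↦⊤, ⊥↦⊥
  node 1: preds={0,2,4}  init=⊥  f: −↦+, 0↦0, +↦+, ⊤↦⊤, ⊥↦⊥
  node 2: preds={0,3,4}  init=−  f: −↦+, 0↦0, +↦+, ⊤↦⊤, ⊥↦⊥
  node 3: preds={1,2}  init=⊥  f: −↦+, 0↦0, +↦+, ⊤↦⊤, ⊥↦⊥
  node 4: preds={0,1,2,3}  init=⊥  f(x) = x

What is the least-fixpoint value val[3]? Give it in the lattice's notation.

⊤

Iteration log — 9 steps:
  step 1. node 0  ⊔preds=−  new=+  old=⊥  +wl: 
  step 2. node 1  ⊔preds=⊤  new=⊤  old=⊥  +wl: 
  step 3. node 2  ⊔preds=+  new=⊤  old=−  +wl: 0,1
  step 4. node 3  ⊔preds=⊤  new=⊤  old=⊥  +wl: 2
  step 5. node 4  ⊔preds=⊤  new=⊤  old=⊥  +wl: 
  step 6. node 0  ⊔preds=⊤  new=⊤  old=+  +wl: 4
  step 7. node 1  ⊔preds=⊤  new=⊤  stable
  step 8. node 2  ⊔preds=⊤  new=⊤  stable
  step 9. node 4  ⊔preds=⊤  new=⊤  stable

Least fixpoint reached:
  node 0: ⊤
  node 1: ⊤
  node 2: ⊤
  node 3: ⊤
  node 4: ⊤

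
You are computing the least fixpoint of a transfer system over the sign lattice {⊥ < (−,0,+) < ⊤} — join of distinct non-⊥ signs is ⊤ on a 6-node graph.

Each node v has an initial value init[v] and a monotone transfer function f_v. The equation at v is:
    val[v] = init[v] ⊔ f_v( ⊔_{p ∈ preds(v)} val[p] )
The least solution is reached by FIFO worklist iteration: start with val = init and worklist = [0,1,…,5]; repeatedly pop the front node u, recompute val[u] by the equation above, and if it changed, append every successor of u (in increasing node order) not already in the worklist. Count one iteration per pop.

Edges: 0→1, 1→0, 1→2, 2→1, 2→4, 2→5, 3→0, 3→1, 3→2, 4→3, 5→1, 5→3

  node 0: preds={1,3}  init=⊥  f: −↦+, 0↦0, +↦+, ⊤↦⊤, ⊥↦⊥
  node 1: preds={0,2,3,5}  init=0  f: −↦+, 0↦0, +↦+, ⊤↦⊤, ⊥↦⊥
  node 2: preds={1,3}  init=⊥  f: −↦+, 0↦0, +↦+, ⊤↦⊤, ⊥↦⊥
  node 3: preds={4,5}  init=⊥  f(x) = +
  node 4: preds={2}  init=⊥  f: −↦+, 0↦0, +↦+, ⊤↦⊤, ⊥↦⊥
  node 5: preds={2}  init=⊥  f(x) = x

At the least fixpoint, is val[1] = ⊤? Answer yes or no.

yes

Worklist (15 pops):
  #1 pop 0: in=0 → 0 (was ⊥); enqueue []
  #2 pop 1: in=0 → 0 (no change)
  #3 pop 2: in=0 → 0 (was ⊥); enqueue [1]
  #4 pop 3: in=⊥ → + (was ⊥); enqueue [0,2]
  #5 pop 4: in=0 → 0 (was ⊥); enqueue [3]
  #6 pop 5: in=0 → 0 (was ⊥); enqueue []
  #7 pop 1: in=⊤ → ⊤ (was 0); enqueue []
  #8 pop 0: in=⊤ → ⊤ (was 0); enqueue [1]
  #9 pop 2: in=⊤ → ⊤ (was 0); enqueue [4,5]
  #10 pop 3: in=0 → + (no change)
  #11 pop 1: in=⊤ → ⊤ (no change)
  #12 pop 4: in=⊤ → ⊤ (was 0); enqueue [3]
  #13 pop 5: in=⊤ → ⊤ (was 0); enqueue [1]
  #14 pop 3: in=⊤ → + (no change)
  #15 pop 1: in=⊤ → ⊤ (no change)

Fixpoint:
  val[0] = ⊤
  val[1] = ⊤
  val[2] = ⊤
  val[3] = +
  val[4] = ⊤
  val[5] = ⊤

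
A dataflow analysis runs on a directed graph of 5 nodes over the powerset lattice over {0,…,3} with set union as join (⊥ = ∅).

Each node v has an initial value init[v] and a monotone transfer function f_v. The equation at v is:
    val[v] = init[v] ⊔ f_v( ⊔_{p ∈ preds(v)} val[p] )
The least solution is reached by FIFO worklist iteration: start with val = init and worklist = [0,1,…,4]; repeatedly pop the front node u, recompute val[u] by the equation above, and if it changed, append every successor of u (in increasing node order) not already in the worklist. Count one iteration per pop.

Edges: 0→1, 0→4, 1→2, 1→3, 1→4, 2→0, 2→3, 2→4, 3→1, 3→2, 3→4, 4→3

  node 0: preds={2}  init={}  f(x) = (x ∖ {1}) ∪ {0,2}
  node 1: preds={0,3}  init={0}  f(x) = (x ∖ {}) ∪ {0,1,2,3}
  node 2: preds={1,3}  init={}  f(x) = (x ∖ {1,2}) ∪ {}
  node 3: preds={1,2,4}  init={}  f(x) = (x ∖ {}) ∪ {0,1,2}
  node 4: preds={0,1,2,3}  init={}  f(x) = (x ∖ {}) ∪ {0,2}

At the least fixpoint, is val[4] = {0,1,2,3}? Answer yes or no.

yes

Worklist (10 pops):
  #1 pop 0: in={} → {0,2} (was {}); enqueue []
  #2 pop 1: in={0,2} → {0,1,2,3} (was {0}); enqueue []
  #3 pop 2: in={0,1,2,3} → {0,3} (was {}); enqueue [0]
  #4 pop 3: in={0,1,2,3} → {0,1,2,3} (was {}); enqueue [1,2]
  #5 pop 4: in={0,1,2,3} → {0,1,2,3} (was {}); enqueue [3]
  #6 pop 0: in={0,3} → {0,2,3} (was {0,2}); enqueue [4]
  #7 pop 1: in={0,1,2,3} → {0,1,2,3} (no change)
  #8 pop 2: in={0,1,2,3} → {0,3} (no change)
  #9 pop 3: in={0,1,2,3} → {0,1,2,3} (no change)
  #10 pop 4: in={0,1,2,3} → {0,1,2,3} (no change)

Fixpoint:
  val[0] = {0,2,3}
  val[1] = {0,1,2,3}
  val[2] = {0,3}
  val[3] = {0,1,2,3}
  val[4] = {0,1,2,3}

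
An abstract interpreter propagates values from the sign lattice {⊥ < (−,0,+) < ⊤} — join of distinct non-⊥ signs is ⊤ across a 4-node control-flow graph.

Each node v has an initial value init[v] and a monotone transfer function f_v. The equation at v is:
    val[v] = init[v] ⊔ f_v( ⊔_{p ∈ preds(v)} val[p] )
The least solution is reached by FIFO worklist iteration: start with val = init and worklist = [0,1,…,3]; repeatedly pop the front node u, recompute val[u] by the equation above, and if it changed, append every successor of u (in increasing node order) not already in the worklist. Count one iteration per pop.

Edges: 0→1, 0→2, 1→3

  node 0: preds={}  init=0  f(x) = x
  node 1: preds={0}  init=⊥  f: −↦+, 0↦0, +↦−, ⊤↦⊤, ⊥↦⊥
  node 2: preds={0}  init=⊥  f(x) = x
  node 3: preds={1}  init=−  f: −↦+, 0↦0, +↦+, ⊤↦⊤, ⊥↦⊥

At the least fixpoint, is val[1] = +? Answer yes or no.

no

Worklist (4 pops):
  #1 pop 0: in=⊥ → 0 (no change)
  #2 pop 1: in=0 → 0 (was ⊥); enqueue []
  #3 pop 2: in=0 → 0 (was ⊥); enqueue []
  #4 pop 3: in=0 → ⊤ (was −); enqueue []

Fixpoint:
  val[0] = 0
  val[1] = 0
  val[2] = 0
  val[3] = ⊤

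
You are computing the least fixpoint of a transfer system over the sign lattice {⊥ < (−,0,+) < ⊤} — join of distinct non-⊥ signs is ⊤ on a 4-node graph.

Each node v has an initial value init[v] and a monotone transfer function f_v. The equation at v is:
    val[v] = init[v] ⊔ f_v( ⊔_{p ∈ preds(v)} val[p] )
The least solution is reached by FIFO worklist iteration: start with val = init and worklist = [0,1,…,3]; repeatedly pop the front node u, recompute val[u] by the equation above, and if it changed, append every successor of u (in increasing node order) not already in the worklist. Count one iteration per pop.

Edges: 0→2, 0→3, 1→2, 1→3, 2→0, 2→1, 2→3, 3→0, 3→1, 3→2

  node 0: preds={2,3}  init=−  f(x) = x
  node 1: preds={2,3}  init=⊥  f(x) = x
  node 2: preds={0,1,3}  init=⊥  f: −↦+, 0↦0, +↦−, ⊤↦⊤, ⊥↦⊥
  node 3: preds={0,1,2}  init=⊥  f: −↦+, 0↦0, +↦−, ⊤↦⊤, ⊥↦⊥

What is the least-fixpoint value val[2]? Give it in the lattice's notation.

Trace (10 dequeues):
  [1] u=0 | in ⊥ | out − | ==
  [2] u=1 | in ⊥ | out ⊥ | ==
  [3] u=2 | in − | out + | prev ⊥ | push {0,1}
  [4] u=3 | in ⊤ | out ⊤ | prev ⊥ | push {2}
  [5] u=0 | in ⊤ | out ⊤ | prev − | push {3}
  [6] u=1 | in ⊤ | out ⊤ | prev ⊥ | push {}
  [7] u=2 | in ⊤ | out ⊤ | prev + | push {0,1}
  [8] u=3 | in ⊤ | out ⊤ | ==
  [9] u=0 | in ⊤ | out ⊤ | ==
  [10] u=1 | in ⊤ | out ⊤ | ==

Converged values:
  [0] ⊤
  [1] ⊤
  [2] ⊤
  [3] ⊤

⊤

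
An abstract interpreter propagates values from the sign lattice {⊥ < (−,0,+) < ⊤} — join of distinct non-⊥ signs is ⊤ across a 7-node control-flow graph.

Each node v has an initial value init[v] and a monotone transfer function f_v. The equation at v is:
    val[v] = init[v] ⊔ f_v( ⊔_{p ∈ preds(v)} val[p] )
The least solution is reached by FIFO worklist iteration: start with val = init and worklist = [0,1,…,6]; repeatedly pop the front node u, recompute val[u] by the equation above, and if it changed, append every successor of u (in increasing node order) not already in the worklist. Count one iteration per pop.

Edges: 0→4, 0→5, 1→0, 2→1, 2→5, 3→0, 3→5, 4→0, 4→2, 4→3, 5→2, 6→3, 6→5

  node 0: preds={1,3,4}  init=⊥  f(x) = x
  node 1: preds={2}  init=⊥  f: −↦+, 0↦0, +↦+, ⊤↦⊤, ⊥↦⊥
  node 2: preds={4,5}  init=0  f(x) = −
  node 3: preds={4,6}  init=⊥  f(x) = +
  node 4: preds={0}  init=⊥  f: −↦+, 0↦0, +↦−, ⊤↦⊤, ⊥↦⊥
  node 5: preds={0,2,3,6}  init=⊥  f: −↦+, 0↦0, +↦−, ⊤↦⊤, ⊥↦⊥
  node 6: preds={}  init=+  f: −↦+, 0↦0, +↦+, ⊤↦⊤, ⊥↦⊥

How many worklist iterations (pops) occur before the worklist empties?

15

Iteration log — 15 steps:
  step 1. node 0  ⊔preds=⊥  new=⊥  stable
  step 2. node 1  ⊔preds=0  new=0  old=⊥  +wl: 0
  step 3. node 2  ⊔preds=⊥  new=⊤  old=0  +wl: 1
  step 4. node 3  ⊔preds=+  new=+  old=⊥  +wl: 
  step 5. node 4  ⊔preds=⊥  new=⊥  stable
  step 6. node 5  ⊔preds=⊤  new=⊤  old=⊥  +wl: 2
  step 7. node 6  ⊔preds=⊥  new=+  stable
  step 8. node 0  ⊔preds=⊤  new=⊤  old=⊥  +wl: 4,5
  step 9. node 1  ⊔preds=⊤  new=⊤  old=0  +wl: 0
  step 10. node 2  ⊔preds=⊤  new=⊤  stable
  step 11. node 4  ⊔preds=⊤  new=⊤  old=⊥  +wl: 2,3
  step 12. node 5  ⊔preds=⊤  new=⊤  stable
  step 13. node 0  ⊔preds=⊤  new=⊤  stable
  step 14. node 2  ⊔preds=⊤  new=⊤  stable
  step 15. node 3  ⊔preds=⊤  new=+  stable

Least fixpoint reached:
  node 0: ⊤
  node 1: ⊤
  node 2: ⊤
  node 3: +
  node 4: ⊤
  node 5: ⊤
  node 6: +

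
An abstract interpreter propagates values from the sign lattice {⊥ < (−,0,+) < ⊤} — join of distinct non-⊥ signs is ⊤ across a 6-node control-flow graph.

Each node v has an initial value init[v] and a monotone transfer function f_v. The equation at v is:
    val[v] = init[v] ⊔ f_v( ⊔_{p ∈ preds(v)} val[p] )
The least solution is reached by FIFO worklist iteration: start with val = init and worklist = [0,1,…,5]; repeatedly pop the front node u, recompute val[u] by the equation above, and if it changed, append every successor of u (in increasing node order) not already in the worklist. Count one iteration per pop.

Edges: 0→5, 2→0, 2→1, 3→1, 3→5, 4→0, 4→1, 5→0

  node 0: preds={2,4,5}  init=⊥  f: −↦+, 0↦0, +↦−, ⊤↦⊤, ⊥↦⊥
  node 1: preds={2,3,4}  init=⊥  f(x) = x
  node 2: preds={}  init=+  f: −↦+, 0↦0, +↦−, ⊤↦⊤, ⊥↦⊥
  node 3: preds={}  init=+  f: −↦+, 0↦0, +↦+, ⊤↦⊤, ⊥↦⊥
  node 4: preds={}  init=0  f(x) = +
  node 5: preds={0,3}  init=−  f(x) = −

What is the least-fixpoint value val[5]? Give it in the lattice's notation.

−

Trace (8 dequeues):
  [1] u=0 | in ⊤ | out ⊤ | prev ⊥ | push {}
  [2] u=1 | in ⊤ | out ⊤ | prev ⊥ | push {}
  [3] u=2 | in ⊥ | out + | ==
  [4] u=3 | in ⊥ | out + | ==
  [5] u=4 | in ⊥ | out ⊤ | prev 0 | push {0,1}
  [6] u=5 | in ⊤ | out − | ==
  [7] u=0 | in ⊤ | out ⊤ | ==
  [8] u=1 | in ⊤ | out ⊤ | ==

Converged values:
  [0] ⊤
  [1] ⊤
  [2] +
  [3] +
  [4] ⊤
  [5] −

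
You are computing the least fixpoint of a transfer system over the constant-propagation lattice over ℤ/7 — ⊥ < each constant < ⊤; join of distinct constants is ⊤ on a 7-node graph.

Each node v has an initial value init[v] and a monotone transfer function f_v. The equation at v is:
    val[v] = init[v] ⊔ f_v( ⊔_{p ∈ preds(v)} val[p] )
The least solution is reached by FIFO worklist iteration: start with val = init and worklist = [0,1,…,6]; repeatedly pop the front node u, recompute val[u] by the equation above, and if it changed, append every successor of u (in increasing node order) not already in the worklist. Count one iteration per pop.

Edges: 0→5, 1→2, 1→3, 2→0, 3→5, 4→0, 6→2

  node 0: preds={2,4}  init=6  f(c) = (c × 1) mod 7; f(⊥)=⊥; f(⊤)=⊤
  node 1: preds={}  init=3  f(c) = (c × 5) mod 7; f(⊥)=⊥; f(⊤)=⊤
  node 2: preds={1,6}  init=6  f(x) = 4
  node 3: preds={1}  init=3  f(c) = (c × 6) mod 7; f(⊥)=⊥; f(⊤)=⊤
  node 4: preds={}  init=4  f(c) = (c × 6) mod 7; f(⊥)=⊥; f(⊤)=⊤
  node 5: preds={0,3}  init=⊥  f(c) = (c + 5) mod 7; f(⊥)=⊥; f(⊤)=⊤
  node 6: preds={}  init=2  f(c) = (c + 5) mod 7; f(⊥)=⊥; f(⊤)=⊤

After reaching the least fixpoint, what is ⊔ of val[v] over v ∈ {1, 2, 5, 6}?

⊤

Iteration log — 8 steps:
  step 1. node 0  ⊔preds=⊤  new=⊤  old=6  +wl: 
  step 2. node 1  ⊔preds=⊥  new=3  stable
  step 3. node 2  ⊔preds=⊤  new=⊤  old=6  +wl: 0
  step 4. node 3  ⊔preds=3  new=⊤  old=3  +wl: 
  step 5. node 4  ⊔preds=⊥  new=4  stable
  step 6. node 5  ⊔preds=⊤  new=⊤  old=⊥  +wl: 
  step 7. node 6  ⊔preds=⊥  new=2  stable
  step 8. node 0  ⊔preds=⊤  new=⊤  stable

Least fixpoint reached:
  node 0: ⊤
  node 1: 3
  node 2: ⊤
  node 3: ⊤
  node 4: 4
  node 5: ⊤
  node 6: 2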